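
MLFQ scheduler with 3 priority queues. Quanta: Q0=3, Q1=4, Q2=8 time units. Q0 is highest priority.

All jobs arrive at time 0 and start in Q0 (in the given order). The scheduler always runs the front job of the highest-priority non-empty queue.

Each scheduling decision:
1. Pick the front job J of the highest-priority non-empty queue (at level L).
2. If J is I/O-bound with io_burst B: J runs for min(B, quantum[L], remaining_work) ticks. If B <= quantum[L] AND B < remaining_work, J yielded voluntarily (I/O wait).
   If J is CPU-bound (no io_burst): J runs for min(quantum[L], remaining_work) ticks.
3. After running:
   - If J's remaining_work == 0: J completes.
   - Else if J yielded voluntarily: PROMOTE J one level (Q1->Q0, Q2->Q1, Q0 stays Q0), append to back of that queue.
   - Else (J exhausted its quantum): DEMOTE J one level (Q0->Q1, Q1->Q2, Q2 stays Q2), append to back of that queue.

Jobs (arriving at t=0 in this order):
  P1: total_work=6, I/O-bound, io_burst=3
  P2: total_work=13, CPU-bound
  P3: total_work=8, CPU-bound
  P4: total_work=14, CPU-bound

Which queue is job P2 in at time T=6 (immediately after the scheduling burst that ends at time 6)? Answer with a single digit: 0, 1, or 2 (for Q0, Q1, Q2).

Answer: 1

Derivation:
t=0-3: P1@Q0 runs 3, rem=3, I/O yield, promote→Q0. Q0=[P2,P3,P4,P1] Q1=[] Q2=[]
t=3-6: P2@Q0 runs 3, rem=10, quantum used, demote→Q1. Q0=[P3,P4,P1] Q1=[P2] Q2=[]
t=6-9: P3@Q0 runs 3, rem=5, quantum used, demote→Q1. Q0=[P4,P1] Q1=[P2,P3] Q2=[]
t=9-12: P4@Q0 runs 3, rem=11, quantum used, demote→Q1. Q0=[P1] Q1=[P2,P3,P4] Q2=[]
t=12-15: P1@Q0 runs 3, rem=0, completes. Q0=[] Q1=[P2,P3,P4] Q2=[]
t=15-19: P2@Q1 runs 4, rem=6, quantum used, demote→Q2. Q0=[] Q1=[P3,P4] Q2=[P2]
t=19-23: P3@Q1 runs 4, rem=1, quantum used, demote→Q2. Q0=[] Q1=[P4] Q2=[P2,P3]
t=23-27: P4@Q1 runs 4, rem=7, quantum used, demote→Q2. Q0=[] Q1=[] Q2=[P2,P3,P4]
t=27-33: P2@Q2 runs 6, rem=0, completes. Q0=[] Q1=[] Q2=[P3,P4]
t=33-34: P3@Q2 runs 1, rem=0, completes. Q0=[] Q1=[] Q2=[P4]
t=34-41: P4@Q2 runs 7, rem=0, completes. Q0=[] Q1=[] Q2=[]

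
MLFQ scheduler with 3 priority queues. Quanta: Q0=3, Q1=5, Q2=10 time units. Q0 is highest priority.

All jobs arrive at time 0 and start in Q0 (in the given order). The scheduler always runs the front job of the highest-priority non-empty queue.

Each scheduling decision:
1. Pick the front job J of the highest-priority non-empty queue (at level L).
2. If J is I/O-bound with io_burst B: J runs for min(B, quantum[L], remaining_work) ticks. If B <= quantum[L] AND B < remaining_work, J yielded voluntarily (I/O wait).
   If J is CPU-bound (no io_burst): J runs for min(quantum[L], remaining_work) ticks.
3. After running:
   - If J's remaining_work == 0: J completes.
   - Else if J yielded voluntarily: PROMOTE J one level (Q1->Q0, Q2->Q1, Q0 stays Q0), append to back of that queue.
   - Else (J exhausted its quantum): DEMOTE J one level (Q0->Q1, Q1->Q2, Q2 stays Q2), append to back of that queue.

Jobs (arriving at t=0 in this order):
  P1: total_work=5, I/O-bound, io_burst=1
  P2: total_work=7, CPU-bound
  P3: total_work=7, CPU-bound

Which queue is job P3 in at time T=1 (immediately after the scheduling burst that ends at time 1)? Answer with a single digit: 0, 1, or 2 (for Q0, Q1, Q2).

Answer: 0

Derivation:
t=0-1: P1@Q0 runs 1, rem=4, I/O yield, promote→Q0. Q0=[P2,P3,P1] Q1=[] Q2=[]
t=1-4: P2@Q0 runs 3, rem=4, quantum used, demote→Q1. Q0=[P3,P1] Q1=[P2] Q2=[]
t=4-7: P3@Q0 runs 3, rem=4, quantum used, demote→Q1. Q0=[P1] Q1=[P2,P3] Q2=[]
t=7-8: P1@Q0 runs 1, rem=3, I/O yield, promote→Q0. Q0=[P1] Q1=[P2,P3] Q2=[]
t=8-9: P1@Q0 runs 1, rem=2, I/O yield, promote→Q0. Q0=[P1] Q1=[P2,P3] Q2=[]
t=9-10: P1@Q0 runs 1, rem=1, I/O yield, promote→Q0. Q0=[P1] Q1=[P2,P3] Q2=[]
t=10-11: P1@Q0 runs 1, rem=0, completes. Q0=[] Q1=[P2,P3] Q2=[]
t=11-15: P2@Q1 runs 4, rem=0, completes. Q0=[] Q1=[P3] Q2=[]
t=15-19: P3@Q1 runs 4, rem=0, completes. Q0=[] Q1=[] Q2=[]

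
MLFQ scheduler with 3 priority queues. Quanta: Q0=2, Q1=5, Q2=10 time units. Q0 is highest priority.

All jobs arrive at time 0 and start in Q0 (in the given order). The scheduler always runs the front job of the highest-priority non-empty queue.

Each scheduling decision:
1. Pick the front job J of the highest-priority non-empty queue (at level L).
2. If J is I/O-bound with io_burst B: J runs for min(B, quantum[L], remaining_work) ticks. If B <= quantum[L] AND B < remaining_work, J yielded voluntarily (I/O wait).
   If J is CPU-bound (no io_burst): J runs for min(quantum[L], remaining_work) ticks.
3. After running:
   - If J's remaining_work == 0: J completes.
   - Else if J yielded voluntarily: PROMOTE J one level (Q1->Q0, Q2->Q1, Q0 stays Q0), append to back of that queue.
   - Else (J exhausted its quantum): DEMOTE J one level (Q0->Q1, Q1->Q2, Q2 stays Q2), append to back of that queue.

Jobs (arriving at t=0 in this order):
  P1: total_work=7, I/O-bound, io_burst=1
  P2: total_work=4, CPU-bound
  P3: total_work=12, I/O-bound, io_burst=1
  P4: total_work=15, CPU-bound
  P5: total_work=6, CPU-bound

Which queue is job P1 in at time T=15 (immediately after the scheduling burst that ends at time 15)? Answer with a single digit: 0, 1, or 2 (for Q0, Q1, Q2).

Answer: 0

Derivation:
t=0-1: P1@Q0 runs 1, rem=6, I/O yield, promote→Q0. Q0=[P2,P3,P4,P5,P1] Q1=[] Q2=[]
t=1-3: P2@Q0 runs 2, rem=2, quantum used, demote→Q1. Q0=[P3,P4,P5,P1] Q1=[P2] Q2=[]
t=3-4: P3@Q0 runs 1, rem=11, I/O yield, promote→Q0. Q0=[P4,P5,P1,P3] Q1=[P2] Q2=[]
t=4-6: P4@Q0 runs 2, rem=13, quantum used, demote→Q1. Q0=[P5,P1,P3] Q1=[P2,P4] Q2=[]
t=6-8: P5@Q0 runs 2, rem=4, quantum used, demote→Q1. Q0=[P1,P3] Q1=[P2,P4,P5] Q2=[]
t=8-9: P1@Q0 runs 1, rem=5, I/O yield, promote→Q0. Q0=[P3,P1] Q1=[P2,P4,P5] Q2=[]
t=9-10: P3@Q0 runs 1, rem=10, I/O yield, promote→Q0. Q0=[P1,P3] Q1=[P2,P4,P5] Q2=[]
t=10-11: P1@Q0 runs 1, rem=4, I/O yield, promote→Q0. Q0=[P3,P1] Q1=[P2,P4,P5] Q2=[]
t=11-12: P3@Q0 runs 1, rem=9, I/O yield, promote→Q0. Q0=[P1,P3] Q1=[P2,P4,P5] Q2=[]
t=12-13: P1@Q0 runs 1, rem=3, I/O yield, promote→Q0. Q0=[P3,P1] Q1=[P2,P4,P5] Q2=[]
t=13-14: P3@Q0 runs 1, rem=8, I/O yield, promote→Q0. Q0=[P1,P3] Q1=[P2,P4,P5] Q2=[]
t=14-15: P1@Q0 runs 1, rem=2, I/O yield, promote→Q0. Q0=[P3,P1] Q1=[P2,P4,P5] Q2=[]
t=15-16: P3@Q0 runs 1, rem=7, I/O yield, promote→Q0. Q0=[P1,P3] Q1=[P2,P4,P5] Q2=[]
t=16-17: P1@Q0 runs 1, rem=1, I/O yield, promote→Q0. Q0=[P3,P1] Q1=[P2,P4,P5] Q2=[]
t=17-18: P3@Q0 runs 1, rem=6, I/O yield, promote→Q0. Q0=[P1,P3] Q1=[P2,P4,P5] Q2=[]
t=18-19: P1@Q0 runs 1, rem=0, completes. Q0=[P3] Q1=[P2,P4,P5] Q2=[]
t=19-20: P3@Q0 runs 1, rem=5, I/O yield, promote→Q0. Q0=[P3] Q1=[P2,P4,P5] Q2=[]
t=20-21: P3@Q0 runs 1, rem=4, I/O yield, promote→Q0. Q0=[P3] Q1=[P2,P4,P5] Q2=[]
t=21-22: P3@Q0 runs 1, rem=3, I/O yield, promote→Q0. Q0=[P3] Q1=[P2,P4,P5] Q2=[]
t=22-23: P3@Q0 runs 1, rem=2, I/O yield, promote→Q0. Q0=[P3] Q1=[P2,P4,P5] Q2=[]
t=23-24: P3@Q0 runs 1, rem=1, I/O yield, promote→Q0. Q0=[P3] Q1=[P2,P4,P5] Q2=[]
t=24-25: P3@Q0 runs 1, rem=0, completes. Q0=[] Q1=[P2,P4,P5] Q2=[]
t=25-27: P2@Q1 runs 2, rem=0, completes. Q0=[] Q1=[P4,P5] Q2=[]
t=27-32: P4@Q1 runs 5, rem=8, quantum used, demote→Q2. Q0=[] Q1=[P5] Q2=[P4]
t=32-36: P5@Q1 runs 4, rem=0, completes. Q0=[] Q1=[] Q2=[P4]
t=36-44: P4@Q2 runs 8, rem=0, completes. Q0=[] Q1=[] Q2=[]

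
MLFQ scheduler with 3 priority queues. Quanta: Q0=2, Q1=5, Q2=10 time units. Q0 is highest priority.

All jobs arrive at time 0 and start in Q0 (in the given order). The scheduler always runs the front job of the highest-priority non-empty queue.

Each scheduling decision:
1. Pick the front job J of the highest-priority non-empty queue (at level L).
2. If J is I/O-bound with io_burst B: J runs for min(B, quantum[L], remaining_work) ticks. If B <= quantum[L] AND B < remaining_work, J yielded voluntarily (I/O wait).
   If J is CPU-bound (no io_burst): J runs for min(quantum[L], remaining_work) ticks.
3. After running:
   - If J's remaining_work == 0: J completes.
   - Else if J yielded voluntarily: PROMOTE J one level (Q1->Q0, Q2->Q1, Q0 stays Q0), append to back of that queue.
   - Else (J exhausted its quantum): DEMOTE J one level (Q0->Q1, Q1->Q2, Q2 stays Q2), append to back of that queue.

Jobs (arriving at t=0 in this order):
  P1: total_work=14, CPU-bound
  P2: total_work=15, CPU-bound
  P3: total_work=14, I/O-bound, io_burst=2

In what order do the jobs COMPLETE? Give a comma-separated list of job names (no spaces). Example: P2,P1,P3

t=0-2: P1@Q0 runs 2, rem=12, quantum used, demote→Q1. Q0=[P2,P3] Q1=[P1] Q2=[]
t=2-4: P2@Q0 runs 2, rem=13, quantum used, demote→Q1. Q0=[P3] Q1=[P1,P2] Q2=[]
t=4-6: P3@Q0 runs 2, rem=12, I/O yield, promote→Q0. Q0=[P3] Q1=[P1,P2] Q2=[]
t=6-8: P3@Q0 runs 2, rem=10, I/O yield, promote→Q0. Q0=[P3] Q1=[P1,P2] Q2=[]
t=8-10: P3@Q0 runs 2, rem=8, I/O yield, promote→Q0. Q0=[P3] Q1=[P1,P2] Q2=[]
t=10-12: P3@Q0 runs 2, rem=6, I/O yield, promote→Q0. Q0=[P3] Q1=[P1,P2] Q2=[]
t=12-14: P3@Q0 runs 2, rem=4, I/O yield, promote→Q0. Q0=[P3] Q1=[P1,P2] Q2=[]
t=14-16: P3@Q0 runs 2, rem=2, I/O yield, promote→Q0. Q0=[P3] Q1=[P1,P2] Q2=[]
t=16-18: P3@Q0 runs 2, rem=0, completes. Q0=[] Q1=[P1,P2] Q2=[]
t=18-23: P1@Q1 runs 5, rem=7, quantum used, demote→Q2. Q0=[] Q1=[P2] Q2=[P1]
t=23-28: P2@Q1 runs 5, rem=8, quantum used, demote→Q2. Q0=[] Q1=[] Q2=[P1,P2]
t=28-35: P1@Q2 runs 7, rem=0, completes. Q0=[] Q1=[] Q2=[P2]
t=35-43: P2@Q2 runs 8, rem=0, completes. Q0=[] Q1=[] Q2=[]

Answer: P3,P1,P2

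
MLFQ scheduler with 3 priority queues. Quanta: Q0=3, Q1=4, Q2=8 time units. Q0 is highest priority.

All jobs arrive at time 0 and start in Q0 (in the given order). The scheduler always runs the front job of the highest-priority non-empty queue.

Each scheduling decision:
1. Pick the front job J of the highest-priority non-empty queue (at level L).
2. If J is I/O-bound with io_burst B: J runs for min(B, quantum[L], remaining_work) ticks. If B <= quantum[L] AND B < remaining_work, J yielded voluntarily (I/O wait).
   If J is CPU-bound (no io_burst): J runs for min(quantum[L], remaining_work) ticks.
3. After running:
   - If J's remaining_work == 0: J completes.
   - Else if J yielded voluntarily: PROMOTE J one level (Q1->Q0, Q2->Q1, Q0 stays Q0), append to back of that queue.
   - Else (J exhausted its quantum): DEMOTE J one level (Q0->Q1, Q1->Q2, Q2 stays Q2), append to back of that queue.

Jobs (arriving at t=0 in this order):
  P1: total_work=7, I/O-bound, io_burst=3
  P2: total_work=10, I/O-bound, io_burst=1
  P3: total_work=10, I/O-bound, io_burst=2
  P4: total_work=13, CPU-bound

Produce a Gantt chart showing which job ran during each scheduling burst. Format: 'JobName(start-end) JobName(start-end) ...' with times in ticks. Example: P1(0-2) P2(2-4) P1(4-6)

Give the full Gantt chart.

Answer: P1(0-3) P2(3-4) P3(4-6) P4(6-9) P1(9-12) P2(12-13) P3(13-15) P1(15-16) P2(16-17) P3(17-19) P2(19-20) P3(20-22) P2(22-23) P3(23-25) P2(25-26) P2(26-27) P2(27-28) P2(28-29) P2(29-30) P4(30-34) P4(34-40)

Derivation:
t=0-3: P1@Q0 runs 3, rem=4, I/O yield, promote→Q0. Q0=[P2,P3,P4,P1] Q1=[] Q2=[]
t=3-4: P2@Q0 runs 1, rem=9, I/O yield, promote→Q0. Q0=[P3,P4,P1,P2] Q1=[] Q2=[]
t=4-6: P3@Q0 runs 2, rem=8, I/O yield, promote→Q0. Q0=[P4,P1,P2,P3] Q1=[] Q2=[]
t=6-9: P4@Q0 runs 3, rem=10, quantum used, demote→Q1. Q0=[P1,P2,P3] Q1=[P4] Q2=[]
t=9-12: P1@Q0 runs 3, rem=1, I/O yield, promote→Q0. Q0=[P2,P3,P1] Q1=[P4] Q2=[]
t=12-13: P2@Q0 runs 1, rem=8, I/O yield, promote→Q0. Q0=[P3,P1,P2] Q1=[P4] Q2=[]
t=13-15: P3@Q0 runs 2, rem=6, I/O yield, promote→Q0. Q0=[P1,P2,P3] Q1=[P4] Q2=[]
t=15-16: P1@Q0 runs 1, rem=0, completes. Q0=[P2,P3] Q1=[P4] Q2=[]
t=16-17: P2@Q0 runs 1, rem=7, I/O yield, promote→Q0. Q0=[P3,P2] Q1=[P4] Q2=[]
t=17-19: P3@Q0 runs 2, rem=4, I/O yield, promote→Q0. Q0=[P2,P3] Q1=[P4] Q2=[]
t=19-20: P2@Q0 runs 1, rem=6, I/O yield, promote→Q0. Q0=[P3,P2] Q1=[P4] Q2=[]
t=20-22: P3@Q0 runs 2, rem=2, I/O yield, promote→Q0. Q0=[P2,P3] Q1=[P4] Q2=[]
t=22-23: P2@Q0 runs 1, rem=5, I/O yield, promote→Q0. Q0=[P3,P2] Q1=[P4] Q2=[]
t=23-25: P3@Q0 runs 2, rem=0, completes. Q0=[P2] Q1=[P4] Q2=[]
t=25-26: P2@Q0 runs 1, rem=4, I/O yield, promote→Q0. Q0=[P2] Q1=[P4] Q2=[]
t=26-27: P2@Q0 runs 1, rem=3, I/O yield, promote→Q0. Q0=[P2] Q1=[P4] Q2=[]
t=27-28: P2@Q0 runs 1, rem=2, I/O yield, promote→Q0. Q0=[P2] Q1=[P4] Q2=[]
t=28-29: P2@Q0 runs 1, rem=1, I/O yield, promote→Q0. Q0=[P2] Q1=[P4] Q2=[]
t=29-30: P2@Q0 runs 1, rem=0, completes. Q0=[] Q1=[P4] Q2=[]
t=30-34: P4@Q1 runs 4, rem=6, quantum used, demote→Q2. Q0=[] Q1=[] Q2=[P4]
t=34-40: P4@Q2 runs 6, rem=0, completes. Q0=[] Q1=[] Q2=[]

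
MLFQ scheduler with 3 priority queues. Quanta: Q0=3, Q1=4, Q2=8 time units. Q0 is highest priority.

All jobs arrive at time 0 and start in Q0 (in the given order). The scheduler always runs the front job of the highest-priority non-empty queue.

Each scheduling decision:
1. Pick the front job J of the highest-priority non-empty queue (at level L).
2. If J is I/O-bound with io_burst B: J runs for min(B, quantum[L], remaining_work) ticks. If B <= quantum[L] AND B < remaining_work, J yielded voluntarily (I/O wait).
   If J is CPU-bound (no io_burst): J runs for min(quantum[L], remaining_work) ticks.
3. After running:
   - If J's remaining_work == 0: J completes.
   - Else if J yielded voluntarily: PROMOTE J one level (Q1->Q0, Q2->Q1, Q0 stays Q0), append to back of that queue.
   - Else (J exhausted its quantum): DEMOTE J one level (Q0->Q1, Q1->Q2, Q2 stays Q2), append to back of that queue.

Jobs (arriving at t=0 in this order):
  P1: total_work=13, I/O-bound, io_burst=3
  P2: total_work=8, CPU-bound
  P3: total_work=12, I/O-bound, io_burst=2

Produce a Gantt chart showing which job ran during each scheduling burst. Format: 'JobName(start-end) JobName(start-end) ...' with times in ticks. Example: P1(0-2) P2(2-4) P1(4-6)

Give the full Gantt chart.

t=0-3: P1@Q0 runs 3, rem=10, I/O yield, promote→Q0. Q0=[P2,P3,P1] Q1=[] Q2=[]
t=3-6: P2@Q0 runs 3, rem=5, quantum used, demote→Q1. Q0=[P3,P1] Q1=[P2] Q2=[]
t=6-8: P3@Q0 runs 2, rem=10, I/O yield, promote→Q0. Q0=[P1,P3] Q1=[P2] Q2=[]
t=8-11: P1@Q0 runs 3, rem=7, I/O yield, promote→Q0. Q0=[P3,P1] Q1=[P2] Q2=[]
t=11-13: P3@Q0 runs 2, rem=8, I/O yield, promote→Q0. Q0=[P1,P3] Q1=[P2] Q2=[]
t=13-16: P1@Q0 runs 3, rem=4, I/O yield, promote→Q0. Q0=[P3,P1] Q1=[P2] Q2=[]
t=16-18: P3@Q0 runs 2, rem=6, I/O yield, promote→Q0. Q0=[P1,P3] Q1=[P2] Q2=[]
t=18-21: P1@Q0 runs 3, rem=1, I/O yield, promote→Q0. Q0=[P3,P1] Q1=[P2] Q2=[]
t=21-23: P3@Q0 runs 2, rem=4, I/O yield, promote→Q0. Q0=[P1,P3] Q1=[P2] Q2=[]
t=23-24: P1@Q0 runs 1, rem=0, completes. Q0=[P3] Q1=[P2] Q2=[]
t=24-26: P3@Q0 runs 2, rem=2, I/O yield, promote→Q0. Q0=[P3] Q1=[P2] Q2=[]
t=26-28: P3@Q0 runs 2, rem=0, completes. Q0=[] Q1=[P2] Q2=[]
t=28-32: P2@Q1 runs 4, rem=1, quantum used, demote→Q2. Q0=[] Q1=[] Q2=[P2]
t=32-33: P2@Q2 runs 1, rem=0, completes. Q0=[] Q1=[] Q2=[]

Answer: P1(0-3) P2(3-6) P3(6-8) P1(8-11) P3(11-13) P1(13-16) P3(16-18) P1(18-21) P3(21-23) P1(23-24) P3(24-26) P3(26-28) P2(28-32) P2(32-33)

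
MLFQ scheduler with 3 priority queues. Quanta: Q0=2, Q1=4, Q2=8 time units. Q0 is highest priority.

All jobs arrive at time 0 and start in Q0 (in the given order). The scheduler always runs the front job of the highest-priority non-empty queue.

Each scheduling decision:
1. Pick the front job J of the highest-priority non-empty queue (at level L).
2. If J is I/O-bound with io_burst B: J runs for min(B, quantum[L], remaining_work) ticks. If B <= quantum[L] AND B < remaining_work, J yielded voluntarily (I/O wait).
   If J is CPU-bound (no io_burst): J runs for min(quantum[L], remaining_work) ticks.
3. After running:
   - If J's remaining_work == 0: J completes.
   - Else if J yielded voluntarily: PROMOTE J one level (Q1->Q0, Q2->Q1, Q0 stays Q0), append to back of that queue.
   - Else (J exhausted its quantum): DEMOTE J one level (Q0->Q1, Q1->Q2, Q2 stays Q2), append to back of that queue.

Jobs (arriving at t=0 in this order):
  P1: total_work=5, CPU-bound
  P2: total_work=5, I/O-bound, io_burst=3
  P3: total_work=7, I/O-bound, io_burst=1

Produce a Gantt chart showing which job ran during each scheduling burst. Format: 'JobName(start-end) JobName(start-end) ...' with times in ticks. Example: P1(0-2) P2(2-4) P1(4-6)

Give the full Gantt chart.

t=0-2: P1@Q0 runs 2, rem=3, quantum used, demote→Q1. Q0=[P2,P3] Q1=[P1] Q2=[]
t=2-4: P2@Q0 runs 2, rem=3, quantum used, demote→Q1. Q0=[P3] Q1=[P1,P2] Q2=[]
t=4-5: P3@Q0 runs 1, rem=6, I/O yield, promote→Q0. Q0=[P3] Q1=[P1,P2] Q2=[]
t=5-6: P3@Q0 runs 1, rem=5, I/O yield, promote→Q0. Q0=[P3] Q1=[P1,P2] Q2=[]
t=6-7: P3@Q0 runs 1, rem=4, I/O yield, promote→Q0. Q0=[P3] Q1=[P1,P2] Q2=[]
t=7-8: P3@Q0 runs 1, rem=3, I/O yield, promote→Q0. Q0=[P3] Q1=[P1,P2] Q2=[]
t=8-9: P3@Q0 runs 1, rem=2, I/O yield, promote→Q0. Q0=[P3] Q1=[P1,P2] Q2=[]
t=9-10: P3@Q0 runs 1, rem=1, I/O yield, promote→Q0. Q0=[P3] Q1=[P1,P2] Q2=[]
t=10-11: P3@Q0 runs 1, rem=0, completes. Q0=[] Q1=[P1,P2] Q2=[]
t=11-14: P1@Q1 runs 3, rem=0, completes. Q0=[] Q1=[P2] Q2=[]
t=14-17: P2@Q1 runs 3, rem=0, completes. Q0=[] Q1=[] Q2=[]

Answer: P1(0-2) P2(2-4) P3(4-5) P3(5-6) P3(6-7) P3(7-8) P3(8-9) P3(9-10) P3(10-11) P1(11-14) P2(14-17)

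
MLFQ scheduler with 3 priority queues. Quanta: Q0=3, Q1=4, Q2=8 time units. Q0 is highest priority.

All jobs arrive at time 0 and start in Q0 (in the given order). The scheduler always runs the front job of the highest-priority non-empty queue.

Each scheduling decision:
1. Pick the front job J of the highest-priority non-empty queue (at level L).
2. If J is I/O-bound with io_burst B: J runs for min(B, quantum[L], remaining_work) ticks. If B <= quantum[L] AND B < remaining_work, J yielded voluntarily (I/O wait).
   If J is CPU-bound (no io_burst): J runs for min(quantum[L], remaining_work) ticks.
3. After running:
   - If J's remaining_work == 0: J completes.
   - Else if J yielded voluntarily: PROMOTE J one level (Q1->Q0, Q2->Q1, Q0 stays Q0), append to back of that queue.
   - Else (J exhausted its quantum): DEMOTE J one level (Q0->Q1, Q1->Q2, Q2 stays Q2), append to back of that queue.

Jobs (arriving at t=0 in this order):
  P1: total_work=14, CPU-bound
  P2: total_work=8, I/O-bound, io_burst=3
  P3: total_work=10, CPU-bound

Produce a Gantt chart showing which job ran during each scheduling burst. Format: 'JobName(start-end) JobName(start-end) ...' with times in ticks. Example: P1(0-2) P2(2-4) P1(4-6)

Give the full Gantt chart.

Answer: P1(0-3) P2(3-6) P3(6-9) P2(9-12) P2(12-14) P1(14-18) P3(18-22) P1(22-29) P3(29-32)

Derivation:
t=0-3: P1@Q0 runs 3, rem=11, quantum used, demote→Q1. Q0=[P2,P3] Q1=[P1] Q2=[]
t=3-6: P2@Q0 runs 3, rem=5, I/O yield, promote→Q0. Q0=[P3,P2] Q1=[P1] Q2=[]
t=6-9: P3@Q0 runs 3, rem=7, quantum used, demote→Q1. Q0=[P2] Q1=[P1,P3] Q2=[]
t=9-12: P2@Q0 runs 3, rem=2, I/O yield, promote→Q0. Q0=[P2] Q1=[P1,P3] Q2=[]
t=12-14: P2@Q0 runs 2, rem=0, completes. Q0=[] Q1=[P1,P3] Q2=[]
t=14-18: P1@Q1 runs 4, rem=7, quantum used, demote→Q2. Q0=[] Q1=[P3] Q2=[P1]
t=18-22: P3@Q1 runs 4, rem=3, quantum used, demote→Q2. Q0=[] Q1=[] Q2=[P1,P3]
t=22-29: P1@Q2 runs 7, rem=0, completes. Q0=[] Q1=[] Q2=[P3]
t=29-32: P3@Q2 runs 3, rem=0, completes. Q0=[] Q1=[] Q2=[]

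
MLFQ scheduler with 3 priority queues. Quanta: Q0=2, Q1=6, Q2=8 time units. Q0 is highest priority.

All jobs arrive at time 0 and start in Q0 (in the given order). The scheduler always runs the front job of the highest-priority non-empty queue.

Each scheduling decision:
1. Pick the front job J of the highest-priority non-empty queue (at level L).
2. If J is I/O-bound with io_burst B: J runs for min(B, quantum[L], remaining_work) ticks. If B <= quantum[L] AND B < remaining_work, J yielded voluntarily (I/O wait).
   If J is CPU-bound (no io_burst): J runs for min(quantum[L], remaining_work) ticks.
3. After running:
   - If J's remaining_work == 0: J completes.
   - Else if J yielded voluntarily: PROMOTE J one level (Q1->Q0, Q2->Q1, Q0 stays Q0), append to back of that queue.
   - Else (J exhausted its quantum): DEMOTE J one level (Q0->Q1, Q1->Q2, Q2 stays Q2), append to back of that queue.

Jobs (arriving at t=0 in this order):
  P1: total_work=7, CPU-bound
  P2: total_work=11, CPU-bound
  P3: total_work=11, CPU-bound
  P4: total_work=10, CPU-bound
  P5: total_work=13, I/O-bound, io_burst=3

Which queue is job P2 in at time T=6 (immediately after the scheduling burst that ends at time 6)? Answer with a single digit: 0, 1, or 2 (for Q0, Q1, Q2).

Answer: 1

Derivation:
t=0-2: P1@Q0 runs 2, rem=5, quantum used, demote→Q1. Q0=[P2,P3,P4,P5] Q1=[P1] Q2=[]
t=2-4: P2@Q0 runs 2, rem=9, quantum used, demote→Q1. Q0=[P3,P4,P5] Q1=[P1,P2] Q2=[]
t=4-6: P3@Q0 runs 2, rem=9, quantum used, demote→Q1. Q0=[P4,P5] Q1=[P1,P2,P3] Q2=[]
t=6-8: P4@Q0 runs 2, rem=8, quantum used, demote→Q1. Q0=[P5] Q1=[P1,P2,P3,P4] Q2=[]
t=8-10: P5@Q0 runs 2, rem=11, quantum used, demote→Q1. Q0=[] Q1=[P1,P2,P3,P4,P5] Q2=[]
t=10-15: P1@Q1 runs 5, rem=0, completes. Q0=[] Q1=[P2,P3,P4,P5] Q2=[]
t=15-21: P2@Q1 runs 6, rem=3, quantum used, demote→Q2. Q0=[] Q1=[P3,P4,P5] Q2=[P2]
t=21-27: P3@Q1 runs 6, rem=3, quantum used, demote→Q2. Q0=[] Q1=[P4,P5] Q2=[P2,P3]
t=27-33: P4@Q1 runs 6, rem=2, quantum used, demote→Q2. Q0=[] Q1=[P5] Q2=[P2,P3,P4]
t=33-36: P5@Q1 runs 3, rem=8, I/O yield, promote→Q0. Q0=[P5] Q1=[] Q2=[P2,P3,P4]
t=36-38: P5@Q0 runs 2, rem=6, quantum used, demote→Q1. Q0=[] Q1=[P5] Q2=[P2,P3,P4]
t=38-41: P5@Q1 runs 3, rem=3, I/O yield, promote→Q0. Q0=[P5] Q1=[] Q2=[P2,P3,P4]
t=41-43: P5@Q0 runs 2, rem=1, quantum used, demote→Q1. Q0=[] Q1=[P5] Q2=[P2,P3,P4]
t=43-44: P5@Q1 runs 1, rem=0, completes. Q0=[] Q1=[] Q2=[P2,P3,P4]
t=44-47: P2@Q2 runs 3, rem=0, completes. Q0=[] Q1=[] Q2=[P3,P4]
t=47-50: P3@Q2 runs 3, rem=0, completes. Q0=[] Q1=[] Q2=[P4]
t=50-52: P4@Q2 runs 2, rem=0, completes. Q0=[] Q1=[] Q2=[]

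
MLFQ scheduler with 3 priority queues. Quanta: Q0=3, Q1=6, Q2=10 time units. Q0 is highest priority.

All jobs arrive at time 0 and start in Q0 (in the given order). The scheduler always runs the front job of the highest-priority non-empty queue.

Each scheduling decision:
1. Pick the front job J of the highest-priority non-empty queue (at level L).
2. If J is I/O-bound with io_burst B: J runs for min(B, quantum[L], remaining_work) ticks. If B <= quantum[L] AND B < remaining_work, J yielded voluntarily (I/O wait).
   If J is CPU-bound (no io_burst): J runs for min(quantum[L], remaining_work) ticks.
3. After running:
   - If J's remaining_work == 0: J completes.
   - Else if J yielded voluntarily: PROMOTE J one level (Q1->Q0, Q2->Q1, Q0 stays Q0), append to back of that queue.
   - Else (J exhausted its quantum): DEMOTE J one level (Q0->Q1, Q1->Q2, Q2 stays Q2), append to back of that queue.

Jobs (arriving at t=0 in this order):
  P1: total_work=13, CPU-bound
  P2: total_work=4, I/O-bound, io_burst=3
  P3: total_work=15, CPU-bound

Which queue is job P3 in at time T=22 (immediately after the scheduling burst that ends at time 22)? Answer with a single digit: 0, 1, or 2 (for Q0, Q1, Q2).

Answer: 2

Derivation:
t=0-3: P1@Q0 runs 3, rem=10, quantum used, demote→Q1. Q0=[P2,P3] Q1=[P1] Q2=[]
t=3-6: P2@Q0 runs 3, rem=1, I/O yield, promote→Q0. Q0=[P3,P2] Q1=[P1] Q2=[]
t=6-9: P3@Q0 runs 3, rem=12, quantum used, demote→Q1. Q0=[P2] Q1=[P1,P3] Q2=[]
t=9-10: P2@Q0 runs 1, rem=0, completes. Q0=[] Q1=[P1,P3] Q2=[]
t=10-16: P1@Q1 runs 6, rem=4, quantum used, demote→Q2. Q0=[] Q1=[P3] Q2=[P1]
t=16-22: P3@Q1 runs 6, rem=6, quantum used, demote→Q2. Q0=[] Q1=[] Q2=[P1,P3]
t=22-26: P1@Q2 runs 4, rem=0, completes. Q0=[] Q1=[] Q2=[P3]
t=26-32: P3@Q2 runs 6, rem=0, completes. Q0=[] Q1=[] Q2=[]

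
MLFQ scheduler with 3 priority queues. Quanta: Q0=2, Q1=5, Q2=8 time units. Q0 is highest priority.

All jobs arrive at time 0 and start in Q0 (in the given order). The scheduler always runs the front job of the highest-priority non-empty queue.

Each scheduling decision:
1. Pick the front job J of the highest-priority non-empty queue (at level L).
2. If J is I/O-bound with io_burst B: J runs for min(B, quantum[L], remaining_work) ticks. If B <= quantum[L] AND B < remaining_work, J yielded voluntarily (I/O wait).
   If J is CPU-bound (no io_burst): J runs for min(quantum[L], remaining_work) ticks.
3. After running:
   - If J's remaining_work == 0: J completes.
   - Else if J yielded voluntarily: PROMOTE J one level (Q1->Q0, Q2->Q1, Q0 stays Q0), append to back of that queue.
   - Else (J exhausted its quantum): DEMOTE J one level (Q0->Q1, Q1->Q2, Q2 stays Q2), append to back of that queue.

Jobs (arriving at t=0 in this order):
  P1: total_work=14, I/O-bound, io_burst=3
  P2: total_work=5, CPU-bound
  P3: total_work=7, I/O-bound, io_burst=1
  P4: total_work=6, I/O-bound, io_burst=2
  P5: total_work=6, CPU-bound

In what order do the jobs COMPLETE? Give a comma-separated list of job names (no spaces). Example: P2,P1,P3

t=0-2: P1@Q0 runs 2, rem=12, quantum used, demote→Q1. Q0=[P2,P3,P4,P5] Q1=[P1] Q2=[]
t=2-4: P2@Q0 runs 2, rem=3, quantum used, demote→Q1. Q0=[P3,P4,P5] Q1=[P1,P2] Q2=[]
t=4-5: P3@Q0 runs 1, rem=6, I/O yield, promote→Q0. Q0=[P4,P5,P3] Q1=[P1,P2] Q2=[]
t=5-7: P4@Q0 runs 2, rem=4, I/O yield, promote→Q0. Q0=[P5,P3,P4] Q1=[P1,P2] Q2=[]
t=7-9: P5@Q0 runs 2, rem=4, quantum used, demote→Q1. Q0=[P3,P4] Q1=[P1,P2,P5] Q2=[]
t=9-10: P3@Q0 runs 1, rem=5, I/O yield, promote→Q0. Q0=[P4,P3] Q1=[P1,P2,P5] Q2=[]
t=10-12: P4@Q0 runs 2, rem=2, I/O yield, promote→Q0. Q0=[P3,P4] Q1=[P1,P2,P5] Q2=[]
t=12-13: P3@Q0 runs 1, rem=4, I/O yield, promote→Q0. Q0=[P4,P3] Q1=[P1,P2,P5] Q2=[]
t=13-15: P4@Q0 runs 2, rem=0, completes. Q0=[P3] Q1=[P1,P2,P5] Q2=[]
t=15-16: P3@Q0 runs 1, rem=3, I/O yield, promote→Q0. Q0=[P3] Q1=[P1,P2,P5] Q2=[]
t=16-17: P3@Q0 runs 1, rem=2, I/O yield, promote→Q0. Q0=[P3] Q1=[P1,P2,P5] Q2=[]
t=17-18: P3@Q0 runs 1, rem=1, I/O yield, promote→Q0. Q0=[P3] Q1=[P1,P2,P5] Q2=[]
t=18-19: P3@Q0 runs 1, rem=0, completes. Q0=[] Q1=[P1,P2,P5] Q2=[]
t=19-22: P1@Q1 runs 3, rem=9, I/O yield, promote→Q0. Q0=[P1] Q1=[P2,P5] Q2=[]
t=22-24: P1@Q0 runs 2, rem=7, quantum used, demote→Q1. Q0=[] Q1=[P2,P5,P1] Q2=[]
t=24-27: P2@Q1 runs 3, rem=0, completes. Q0=[] Q1=[P5,P1] Q2=[]
t=27-31: P5@Q1 runs 4, rem=0, completes. Q0=[] Q1=[P1] Q2=[]
t=31-34: P1@Q1 runs 3, rem=4, I/O yield, promote→Q0. Q0=[P1] Q1=[] Q2=[]
t=34-36: P1@Q0 runs 2, rem=2, quantum used, demote→Q1. Q0=[] Q1=[P1] Q2=[]
t=36-38: P1@Q1 runs 2, rem=0, completes. Q0=[] Q1=[] Q2=[]

Answer: P4,P3,P2,P5,P1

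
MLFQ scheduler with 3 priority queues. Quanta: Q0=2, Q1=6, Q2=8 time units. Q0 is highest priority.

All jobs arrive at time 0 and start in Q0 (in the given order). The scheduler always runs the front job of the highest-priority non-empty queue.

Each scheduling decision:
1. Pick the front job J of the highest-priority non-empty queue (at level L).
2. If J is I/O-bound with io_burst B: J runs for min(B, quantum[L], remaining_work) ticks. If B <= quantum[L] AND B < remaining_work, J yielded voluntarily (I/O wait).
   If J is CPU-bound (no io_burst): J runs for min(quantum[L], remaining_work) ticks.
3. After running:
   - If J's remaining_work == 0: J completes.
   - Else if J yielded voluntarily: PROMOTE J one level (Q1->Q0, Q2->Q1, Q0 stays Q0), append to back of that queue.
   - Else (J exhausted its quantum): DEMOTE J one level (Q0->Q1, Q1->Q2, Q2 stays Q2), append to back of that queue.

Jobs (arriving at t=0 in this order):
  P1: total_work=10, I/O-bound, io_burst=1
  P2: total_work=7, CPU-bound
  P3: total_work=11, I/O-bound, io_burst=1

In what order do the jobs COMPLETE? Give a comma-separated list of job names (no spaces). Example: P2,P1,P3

Answer: P1,P3,P2

Derivation:
t=0-1: P1@Q0 runs 1, rem=9, I/O yield, promote→Q0. Q0=[P2,P3,P1] Q1=[] Q2=[]
t=1-3: P2@Q0 runs 2, rem=5, quantum used, demote→Q1. Q0=[P3,P1] Q1=[P2] Q2=[]
t=3-4: P3@Q0 runs 1, rem=10, I/O yield, promote→Q0. Q0=[P1,P3] Q1=[P2] Q2=[]
t=4-5: P1@Q0 runs 1, rem=8, I/O yield, promote→Q0. Q0=[P3,P1] Q1=[P2] Q2=[]
t=5-6: P3@Q0 runs 1, rem=9, I/O yield, promote→Q0. Q0=[P1,P3] Q1=[P2] Q2=[]
t=6-7: P1@Q0 runs 1, rem=7, I/O yield, promote→Q0. Q0=[P3,P1] Q1=[P2] Q2=[]
t=7-8: P3@Q0 runs 1, rem=8, I/O yield, promote→Q0. Q0=[P1,P3] Q1=[P2] Q2=[]
t=8-9: P1@Q0 runs 1, rem=6, I/O yield, promote→Q0. Q0=[P3,P1] Q1=[P2] Q2=[]
t=9-10: P3@Q0 runs 1, rem=7, I/O yield, promote→Q0. Q0=[P1,P3] Q1=[P2] Q2=[]
t=10-11: P1@Q0 runs 1, rem=5, I/O yield, promote→Q0. Q0=[P3,P1] Q1=[P2] Q2=[]
t=11-12: P3@Q0 runs 1, rem=6, I/O yield, promote→Q0. Q0=[P1,P3] Q1=[P2] Q2=[]
t=12-13: P1@Q0 runs 1, rem=4, I/O yield, promote→Q0. Q0=[P3,P1] Q1=[P2] Q2=[]
t=13-14: P3@Q0 runs 1, rem=5, I/O yield, promote→Q0. Q0=[P1,P3] Q1=[P2] Q2=[]
t=14-15: P1@Q0 runs 1, rem=3, I/O yield, promote→Q0. Q0=[P3,P1] Q1=[P2] Q2=[]
t=15-16: P3@Q0 runs 1, rem=4, I/O yield, promote→Q0. Q0=[P1,P3] Q1=[P2] Q2=[]
t=16-17: P1@Q0 runs 1, rem=2, I/O yield, promote→Q0. Q0=[P3,P1] Q1=[P2] Q2=[]
t=17-18: P3@Q0 runs 1, rem=3, I/O yield, promote→Q0. Q0=[P1,P3] Q1=[P2] Q2=[]
t=18-19: P1@Q0 runs 1, rem=1, I/O yield, promote→Q0. Q0=[P3,P1] Q1=[P2] Q2=[]
t=19-20: P3@Q0 runs 1, rem=2, I/O yield, promote→Q0. Q0=[P1,P3] Q1=[P2] Q2=[]
t=20-21: P1@Q0 runs 1, rem=0, completes. Q0=[P3] Q1=[P2] Q2=[]
t=21-22: P3@Q0 runs 1, rem=1, I/O yield, promote→Q0. Q0=[P3] Q1=[P2] Q2=[]
t=22-23: P3@Q0 runs 1, rem=0, completes. Q0=[] Q1=[P2] Q2=[]
t=23-28: P2@Q1 runs 5, rem=0, completes. Q0=[] Q1=[] Q2=[]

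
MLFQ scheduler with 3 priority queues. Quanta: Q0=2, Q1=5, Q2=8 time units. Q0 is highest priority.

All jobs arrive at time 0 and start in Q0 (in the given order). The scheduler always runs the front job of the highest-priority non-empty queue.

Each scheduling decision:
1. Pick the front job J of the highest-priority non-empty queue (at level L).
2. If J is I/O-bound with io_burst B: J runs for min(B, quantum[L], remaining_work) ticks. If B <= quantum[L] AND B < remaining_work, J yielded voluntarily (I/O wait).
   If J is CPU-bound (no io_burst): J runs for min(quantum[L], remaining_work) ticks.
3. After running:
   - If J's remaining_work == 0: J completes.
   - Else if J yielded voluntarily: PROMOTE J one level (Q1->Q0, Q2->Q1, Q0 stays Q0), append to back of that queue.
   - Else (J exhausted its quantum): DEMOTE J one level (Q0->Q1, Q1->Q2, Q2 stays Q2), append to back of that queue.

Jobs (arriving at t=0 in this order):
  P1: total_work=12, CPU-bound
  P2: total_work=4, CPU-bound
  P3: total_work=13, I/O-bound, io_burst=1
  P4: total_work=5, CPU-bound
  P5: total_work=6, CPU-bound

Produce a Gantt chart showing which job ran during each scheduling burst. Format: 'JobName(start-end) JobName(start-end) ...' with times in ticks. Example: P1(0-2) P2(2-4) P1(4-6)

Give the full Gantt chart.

Answer: P1(0-2) P2(2-4) P3(4-5) P4(5-7) P5(7-9) P3(9-10) P3(10-11) P3(11-12) P3(12-13) P3(13-14) P3(14-15) P3(15-16) P3(16-17) P3(17-18) P3(18-19) P3(19-20) P3(20-21) P1(21-26) P2(26-28) P4(28-31) P5(31-35) P1(35-40)

Derivation:
t=0-2: P1@Q0 runs 2, rem=10, quantum used, demote→Q1. Q0=[P2,P3,P4,P5] Q1=[P1] Q2=[]
t=2-4: P2@Q0 runs 2, rem=2, quantum used, demote→Q1. Q0=[P3,P4,P5] Q1=[P1,P2] Q2=[]
t=4-5: P3@Q0 runs 1, rem=12, I/O yield, promote→Q0. Q0=[P4,P5,P3] Q1=[P1,P2] Q2=[]
t=5-7: P4@Q0 runs 2, rem=3, quantum used, demote→Q1. Q0=[P5,P3] Q1=[P1,P2,P4] Q2=[]
t=7-9: P5@Q0 runs 2, rem=4, quantum used, demote→Q1. Q0=[P3] Q1=[P1,P2,P4,P5] Q2=[]
t=9-10: P3@Q0 runs 1, rem=11, I/O yield, promote→Q0. Q0=[P3] Q1=[P1,P2,P4,P5] Q2=[]
t=10-11: P3@Q0 runs 1, rem=10, I/O yield, promote→Q0. Q0=[P3] Q1=[P1,P2,P4,P5] Q2=[]
t=11-12: P3@Q0 runs 1, rem=9, I/O yield, promote→Q0. Q0=[P3] Q1=[P1,P2,P4,P5] Q2=[]
t=12-13: P3@Q0 runs 1, rem=8, I/O yield, promote→Q0. Q0=[P3] Q1=[P1,P2,P4,P5] Q2=[]
t=13-14: P3@Q0 runs 1, rem=7, I/O yield, promote→Q0. Q0=[P3] Q1=[P1,P2,P4,P5] Q2=[]
t=14-15: P3@Q0 runs 1, rem=6, I/O yield, promote→Q0. Q0=[P3] Q1=[P1,P2,P4,P5] Q2=[]
t=15-16: P3@Q0 runs 1, rem=5, I/O yield, promote→Q0. Q0=[P3] Q1=[P1,P2,P4,P5] Q2=[]
t=16-17: P3@Q0 runs 1, rem=4, I/O yield, promote→Q0. Q0=[P3] Q1=[P1,P2,P4,P5] Q2=[]
t=17-18: P3@Q0 runs 1, rem=3, I/O yield, promote→Q0. Q0=[P3] Q1=[P1,P2,P4,P5] Q2=[]
t=18-19: P3@Q0 runs 1, rem=2, I/O yield, promote→Q0. Q0=[P3] Q1=[P1,P2,P4,P5] Q2=[]
t=19-20: P3@Q0 runs 1, rem=1, I/O yield, promote→Q0. Q0=[P3] Q1=[P1,P2,P4,P5] Q2=[]
t=20-21: P3@Q0 runs 1, rem=0, completes. Q0=[] Q1=[P1,P2,P4,P5] Q2=[]
t=21-26: P1@Q1 runs 5, rem=5, quantum used, demote→Q2. Q0=[] Q1=[P2,P4,P5] Q2=[P1]
t=26-28: P2@Q1 runs 2, rem=0, completes. Q0=[] Q1=[P4,P5] Q2=[P1]
t=28-31: P4@Q1 runs 3, rem=0, completes. Q0=[] Q1=[P5] Q2=[P1]
t=31-35: P5@Q1 runs 4, rem=0, completes. Q0=[] Q1=[] Q2=[P1]
t=35-40: P1@Q2 runs 5, rem=0, completes. Q0=[] Q1=[] Q2=[]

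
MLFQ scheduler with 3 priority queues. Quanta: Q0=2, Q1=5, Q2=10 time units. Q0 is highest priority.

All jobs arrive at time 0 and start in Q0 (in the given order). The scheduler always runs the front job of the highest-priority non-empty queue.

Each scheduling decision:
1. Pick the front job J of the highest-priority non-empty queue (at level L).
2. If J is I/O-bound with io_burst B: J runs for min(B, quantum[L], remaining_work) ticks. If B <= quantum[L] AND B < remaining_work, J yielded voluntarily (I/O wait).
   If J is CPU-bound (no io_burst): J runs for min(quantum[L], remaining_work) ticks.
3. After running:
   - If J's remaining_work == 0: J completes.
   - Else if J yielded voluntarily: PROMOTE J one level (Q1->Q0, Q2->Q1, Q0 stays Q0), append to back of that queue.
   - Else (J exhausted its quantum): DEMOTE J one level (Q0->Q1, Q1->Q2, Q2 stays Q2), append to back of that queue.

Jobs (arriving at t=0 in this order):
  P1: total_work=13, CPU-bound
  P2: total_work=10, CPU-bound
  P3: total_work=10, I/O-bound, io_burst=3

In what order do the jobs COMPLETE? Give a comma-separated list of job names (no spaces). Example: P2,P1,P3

Answer: P3,P1,P2

Derivation:
t=0-2: P1@Q0 runs 2, rem=11, quantum used, demote→Q1. Q0=[P2,P3] Q1=[P1] Q2=[]
t=2-4: P2@Q0 runs 2, rem=8, quantum used, demote→Q1. Q0=[P3] Q1=[P1,P2] Q2=[]
t=4-6: P3@Q0 runs 2, rem=8, quantum used, demote→Q1. Q0=[] Q1=[P1,P2,P3] Q2=[]
t=6-11: P1@Q1 runs 5, rem=6, quantum used, demote→Q2. Q0=[] Q1=[P2,P3] Q2=[P1]
t=11-16: P2@Q1 runs 5, rem=3, quantum used, demote→Q2. Q0=[] Q1=[P3] Q2=[P1,P2]
t=16-19: P3@Q1 runs 3, rem=5, I/O yield, promote→Q0. Q0=[P3] Q1=[] Q2=[P1,P2]
t=19-21: P3@Q0 runs 2, rem=3, quantum used, demote→Q1. Q0=[] Q1=[P3] Q2=[P1,P2]
t=21-24: P3@Q1 runs 3, rem=0, completes. Q0=[] Q1=[] Q2=[P1,P2]
t=24-30: P1@Q2 runs 6, rem=0, completes. Q0=[] Q1=[] Q2=[P2]
t=30-33: P2@Q2 runs 3, rem=0, completes. Q0=[] Q1=[] Q2=[]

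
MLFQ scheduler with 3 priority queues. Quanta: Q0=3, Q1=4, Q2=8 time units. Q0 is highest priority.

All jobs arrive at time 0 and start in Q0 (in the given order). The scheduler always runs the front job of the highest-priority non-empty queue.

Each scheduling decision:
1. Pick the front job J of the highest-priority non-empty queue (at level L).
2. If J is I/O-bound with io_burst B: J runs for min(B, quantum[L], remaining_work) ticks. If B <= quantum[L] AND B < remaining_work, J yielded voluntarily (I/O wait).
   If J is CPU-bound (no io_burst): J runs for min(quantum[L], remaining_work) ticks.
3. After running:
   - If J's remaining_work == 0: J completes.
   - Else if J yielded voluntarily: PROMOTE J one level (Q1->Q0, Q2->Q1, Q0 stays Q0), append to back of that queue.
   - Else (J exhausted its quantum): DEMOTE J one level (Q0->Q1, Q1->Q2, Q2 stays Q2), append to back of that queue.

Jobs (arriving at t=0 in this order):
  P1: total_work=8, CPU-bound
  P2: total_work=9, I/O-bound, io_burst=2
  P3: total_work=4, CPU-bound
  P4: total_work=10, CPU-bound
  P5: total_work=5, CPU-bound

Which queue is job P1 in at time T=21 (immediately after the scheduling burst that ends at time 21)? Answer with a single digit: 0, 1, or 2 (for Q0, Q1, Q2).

Answer: 1

Derivation:
t=0-3: P1@Q0 runs 3, rem=5, quantum used, demote→Q1. Q0=[P2,P3,P4,P5] Q1=[P1] Q2=[]
t=3-5: P2@Q0 runs 2, rem=7, I/O yield, promote→Q0. Q0=[P3,P4,P5,P2] Q1=[P1] Q2=[]
t=5-8: P3@Q0 runs 3, rem=1, quantum used, demote→Q1. Q0=[P4,P5,P2] Q1=[P1,P3] Q2=[]
t=8-11: P4@Q0 runs 3, rem=7, quantum used, demote→Q1. Q0=[P5,P2] Q1=[P1,P3,P4] Q2=[]
t=11-14: P5@Q0 runs 3, rem=2, quantum used, demote→Q1. Q0=[P2] Q1=[P1,P3,P4,P5] Q2=[]
t=14-16: P2@Q0 runs 2, rem=5, I/O yield, promote→Q0. Q0=[P2] Q1=[P1,P3,P4,P5] Q2=[]
t=16-18: P2@Q0 runs 2, rem=3, I/O yield, promote→Q0. Q0=[P2] Q1=[P1,P3,P4,P5] Q2=[]
t=18-20: P2@Q0 runs 2, rem=1, I/O yield, promote→Q0. Q0=[P2] Q1=[P1,P3,P4,P5] Q2=[]
t=20-21: P2@Q0 runs 1, rem=0, completes. Q0=[] Q1=[P1,P3,P4,P5] Q2=[]
t=21-25: P1@Q1 runs 4, rem=1, quantum used, demote→Q2. Q0=[] Q1=[P3,P4,P5] Q2=[P1]
t=25-26: P3@Q1 runs 1, rem=0, completes. Q0=[] Q1=[P4,P5] Q2=[P1]
t=26-30: P4@Q1 runs 4, rem=3, quantum used, demote→Q2. Q0=[] Q1=[P5] Q2=[P1,P4]
t=30-32: P5@Q1 runs 2, rem=0, completes. Q0=[] Q1=[] Q2=[P1,P4]
t=32-33: P1@Q2 runs 1, rem=0, completes. Q0=[] Q1=[] Q2=[P4]
t=33-36: P4@Q2 runs 3, rem=0, completes. Q0=[] Q1=[] Q2=[]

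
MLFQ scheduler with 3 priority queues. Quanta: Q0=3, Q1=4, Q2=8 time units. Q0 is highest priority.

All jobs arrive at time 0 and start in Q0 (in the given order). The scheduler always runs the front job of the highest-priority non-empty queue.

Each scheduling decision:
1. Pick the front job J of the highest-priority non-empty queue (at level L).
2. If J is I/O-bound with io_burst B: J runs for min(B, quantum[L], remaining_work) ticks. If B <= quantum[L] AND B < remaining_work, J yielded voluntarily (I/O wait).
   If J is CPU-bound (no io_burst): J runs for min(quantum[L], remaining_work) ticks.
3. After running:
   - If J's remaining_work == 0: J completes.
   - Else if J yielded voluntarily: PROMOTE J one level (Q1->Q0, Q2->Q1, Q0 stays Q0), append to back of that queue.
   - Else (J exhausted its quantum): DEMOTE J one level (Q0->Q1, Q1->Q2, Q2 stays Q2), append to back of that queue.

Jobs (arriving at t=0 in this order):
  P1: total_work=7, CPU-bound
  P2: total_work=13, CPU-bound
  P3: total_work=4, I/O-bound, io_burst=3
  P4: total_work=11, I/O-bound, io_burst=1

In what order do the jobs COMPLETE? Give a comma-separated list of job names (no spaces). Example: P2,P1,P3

t=0-3: P1@Q0 runs 3, rem=4, quantum used, demote→Q1. Q0=[P2,P3,P4] Q1=[P1] Q2=[]
t=3-6: P2@Q0 runs 3, rem=10, quantum used, demote→Q1. Q0=[P3,P4] Q1=[P1,P2] Q2=[]
t=6-9: P3@Q0 runs 3, rem=1, I/O yield, promote→Q0. Q0=[P4,P3] Q1=[P1,P2] Q2=[]
t=9-10: P4@Q0 runs 1, rem=10, I/O yield, promote→Q0. Q0=[P3,P4] Q1=[P1,P2] Q2=[]
t=10-11: P3@Q0 runs 1, rem=0, completes. Q0=[P4] Q1=[P1,P2] Q2=[]
t=11-12: P4@Q0 runs 1, rem=9, I/O yield, promote→Q0. Q0=[P4] Q1=[P1,P2] Q2=[]
t=12-13: P4@Q0 runs 1, rem=8, I/O yield, promote→Q0. Q0=[P4] Q1=[P1,P2] Q2=[]
t=13-14: P4@Q0 runs 1, rem=7, I/O yield, promote→Q0. Q0=[P4] Q1=[P1,P2] Q2=[]
t=14-15: P4@Q0 runs 1, rem=6, I/O yield, promote→Q0. Q0=[P4] Q1=[P1,P2] Q2=[]
t=15-16: P4@Q0 runs 1, rem=5, I/O yield, promote→Q0. Q0=[P4] Q1=[P1,P2] Q2=[]
t=16-17: P4@Q0 runs 1, rem=4, I/O yield, promote→Q0. Q0=[P4] Q1=[P1,P2] Q2=[]
t=17-18: P4@Q0 runs 1, rem=3, I/O yield, promote→Q0. Q0=[P4] Q1=[P1,P2] Q2=[]
t=18-19: P4@Q0 runs 1, rem=2, I/O yield, promote→Q0. Q0=[P4] Q1=[P1,P2] Q2=[]
t=19-20: P4@Q0 runs 1, rem=1, I/O yield, promote→Q0. Q0=[P4] Q1=[P1,P2] Q2=[]
t=20-21: P4@Q0 runs 1, rem=0, completes. Q0=[] Q1=[P1,P2] Q2=[]
t=21-25: P1@Q1 runs 4, rem=0, completes. Q0=[] Q1=[P2] Q2=[]
t=25-29: P2@Q1 runs 4, rem=6, quantum used, demote→Q2. Q0=[] Q1=[] Q2=[P2]
t=29-35: P2@Q2 runs 6, rem=0, completes. Q0=[] Q1=[] Q2=[]

Answer: P3,P4,P1,P2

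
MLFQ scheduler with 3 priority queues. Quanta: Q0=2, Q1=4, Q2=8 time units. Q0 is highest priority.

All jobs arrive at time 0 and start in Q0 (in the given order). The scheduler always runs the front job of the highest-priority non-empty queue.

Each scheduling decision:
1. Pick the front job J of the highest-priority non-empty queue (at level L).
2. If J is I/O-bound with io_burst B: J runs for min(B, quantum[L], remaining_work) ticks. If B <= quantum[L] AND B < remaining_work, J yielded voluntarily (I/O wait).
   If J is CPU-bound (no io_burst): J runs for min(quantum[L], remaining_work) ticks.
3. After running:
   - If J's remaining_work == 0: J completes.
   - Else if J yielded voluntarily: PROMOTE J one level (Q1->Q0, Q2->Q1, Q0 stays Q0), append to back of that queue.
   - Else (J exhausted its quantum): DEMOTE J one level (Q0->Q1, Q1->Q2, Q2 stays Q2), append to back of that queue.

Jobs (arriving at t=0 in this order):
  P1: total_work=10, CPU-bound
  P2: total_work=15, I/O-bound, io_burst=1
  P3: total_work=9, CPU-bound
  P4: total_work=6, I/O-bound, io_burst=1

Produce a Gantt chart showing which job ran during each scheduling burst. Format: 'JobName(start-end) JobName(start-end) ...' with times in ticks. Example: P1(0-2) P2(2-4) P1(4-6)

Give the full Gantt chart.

t=0-2: P1@Q0 runs 2, rem=8, quantum used, demote→Q1. Q0=[P2,P3,P4] Q1=[P1] Q2=[]
t=2-3: P2@Q0 runs 1, rem=14, I/O yield, promote→Q0. Q0=[P3,P4,P2] Q1=[P1] Q2=[]
t=3-5: P3@Q0 runs 2, rem=7, quantum used, demote→Q1. Q0=[P4,P2] Q1=[P1,P3] Q2=[]
t=5-6: P4@Q0 runs 1, rem=5, I/O yield, promote→Q0. Q0=[P2,P4] Q1=[P1,P3] Q2=[]
t=6-7: P2@Q0 runs 1, rem=13, I/O yield, promote→Q0. Q0=[P4,P2] Q1=[P1,P3] Q2=[]
t=7-8: P4@Q0 runs 1, rem=4, I/O yield, promote→Q0. Q0=[P2,P4] Q1=[P1,P3] Q2=[]
t=8-9: P2@Q0 runs 1, rem=12, I/O yield, promote→Q0. Q0=[P4,P2] Q1=[P1,P3] Q2=[]
t=9-10: P4@Q0 runs 1, rem=3, I/O yield, promote→Q0. Q0=[P2,P4] Q1=[P1,P3] Q2=[]
t=10-11: P2@Q0 runs 1, rem=11, I/O yield, promote→Q0. Q0=[P4,P2] Q1=[P1,P3] Q2=[]
t=11-12: P4@Q0 runs 1, rem=2, I/O yield, promote→Q0. Q0=[P2,P4] Q1=[P1,P3] Q2=[]
t=12-13: P2@Q0 runs 1, rem=10, I/O yield, promote→Q0. Q0=[P4,P2] Q1=[P1,P3] Q2=[]
t=13-14: P4@Q0 runs 1, rem=1, I/O yield, promote→Q0. Q0=[P2,P4] Q1=[P1,P3] Q2=[]
t=14-15: P2@Q0 runs 1, rem=9, I/O yield, promote→Q0. Q0=[P4,P2] Q1=[P1,P3] Q2=[]
t=15-16: P4@Q0 runs 1, rem=0, completes. Q0=[P2] Q1=[P1,P3] Q2=[]
t=16-17: P2@Q0 runs 1, rem=8, I/O yield, promote→Q0. Q0=[P2] Q1=[P1,P3] Q2=[]
t=17-18: P2@Q0 runs 1, rem=7, I/O yield, promote→Q0. Q0=[P2] Q1=[P1,P3] Q2=[]
t=18-19: P2@Q0 runs 1, rem=6, I/O yield, promote→Q0. Q0=[P2] Q1=[P1,P3] Q2=[]
t=19-20: P2@Q0 runs 1, rem=5, I/O yield, promote→Q0. Q0=[P2] Q1=[P1,P3] Q2=[]
t=20-21: P2@Q0 runs 1, rem=4, I/O yield, promote→Q0. Q0=[P2] Q1=[P1,P3] Q2=[]
t=21-22: P2@Q0 runs 1, rem=3, I/O yield, promote→Q0. Q0=[P2] Q1=[P1,P3] Q2=[]
t=22-23: P2@Q0 runs 1, rem=2, I/O yield, promote→Q0. Q0=[P2] Q1=[P1,P3] Q2=[]
t=23-24: P2@Q0 runs 1, rem=1, I/O yield, promote→Q0. Q0=[P2] Q1=[P1,P3] Q2=[]
t=24-25: P2@Q0 runs 1, rem=0, completes. Q0=[] Q1=[P1,P3] Q2=[]
t=25-29: P1@Q1 runs 4, rem=4, quantum used, demote→Q2. Q0=[] Q1=[P3] Q2=[P1]
t=29-33: P3@Q1 runs 4, rem=3, quantum used, demote→Q2. Q0=[] Q1=[] Q2=[P1,P3]
t=33-37: P1@Q2 runs 4, rem=0, completes. Q0=[] Q1=[] Q2=[P3]
t=37-40: P3@Q2 runs 3, rem=0, completes. Q0=[] Q1=[] Q2=[]

Answer: P1(0-2) P2(2-3) P3(3-5) P4(5-6) P2(6-7) P4(7-8) P2(8-9) P4(9-10) P2(10-11) P4(11-12) P2(12-13) P4(13-14) P2(14-15) P4(15-16) P2(16-17) P2(17-18) P2(18-19) P2(19-20) P2(20-21) P2(21-22) P2(22-23) P2(23-24) P2(24-25) P1(25-29) P3(29-33) P1(33-37) P3(37-40)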